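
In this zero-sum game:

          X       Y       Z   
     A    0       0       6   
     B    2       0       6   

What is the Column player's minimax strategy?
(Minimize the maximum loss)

Column should play Y, value = 0

Work:
Column player minimizes Row's maximum payoff:
Column X: max payoff to Row = 2
Column Y: max payoff to Row = 0
Column Z: max payoff to Row = 6
Minimum is 0, achieved by column Y.
Minimax strategy: Y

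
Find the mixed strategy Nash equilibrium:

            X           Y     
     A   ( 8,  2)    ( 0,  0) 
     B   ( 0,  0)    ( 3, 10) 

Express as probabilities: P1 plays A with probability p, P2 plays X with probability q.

p = 0.8333, q = 0.2727

Work:
Find probabilities that make opponent indifferent:
P2 chooses q to make P1 indifferent between A and B
P1 chooses p to make P2 indifferent between X and Y
Mixed NE: P1 plays (A: 0.8333, B: 0.1667), P2 plays (X: 0.2727, Y: 0.7273)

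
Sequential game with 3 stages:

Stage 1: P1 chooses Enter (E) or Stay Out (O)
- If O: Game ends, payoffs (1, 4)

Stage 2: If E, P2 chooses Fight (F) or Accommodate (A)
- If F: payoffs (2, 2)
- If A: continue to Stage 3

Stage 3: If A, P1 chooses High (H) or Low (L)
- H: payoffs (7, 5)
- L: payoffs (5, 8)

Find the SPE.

SPE: (E, A, H); Outcome (7, 5)

Work:
Stage 3: P1 chooses H (7 vs 5)
Stage 2: P2: F->2, A->5 (anticipating H). Choose A
Stage 1: P1: O->1, E->7 (anticipating A, H). Choose E
SPE path: E -> A -> H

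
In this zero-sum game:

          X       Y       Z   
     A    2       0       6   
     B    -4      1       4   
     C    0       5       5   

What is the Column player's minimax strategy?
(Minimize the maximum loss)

Column should play X, value = 2

Work:
Column player minimizes Row's maximum payoff:
Column X: max payoff to Row = 2
Column Y: max payoff to Row = 5
Column Z: max payoff to Row = 6
Minimum is 2, achieved by column X.
Minimax strategy: X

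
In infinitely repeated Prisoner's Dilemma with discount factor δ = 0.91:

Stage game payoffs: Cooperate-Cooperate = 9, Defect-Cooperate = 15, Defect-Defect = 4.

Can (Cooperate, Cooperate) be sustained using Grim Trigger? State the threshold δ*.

δ* = 0.5455; since δ = 0.91 ≥ 0.5455, cooperation can be sustained

Work:
For Grim Trigger:
Cooperate forever: 9/(1-δ)
Defect then punished: 15 + 4·δ/(1-δ)
Need: 9/(1-δ) ≥ 15 + 4·δ/(1-δ)
Solving: δ ≥ (T-R)/(T-P) = (15-9)/(15-4) = 0.5455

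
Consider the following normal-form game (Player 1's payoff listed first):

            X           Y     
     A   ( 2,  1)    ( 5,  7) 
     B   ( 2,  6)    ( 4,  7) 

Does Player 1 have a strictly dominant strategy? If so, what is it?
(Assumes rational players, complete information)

No strictly dominant strategy exists for Player 1

Work:
A strategy strictly dominates another if it gives a strictly higher payoff against every opponent action. Compare each pair of P1's strategies column-by-column:
  A vs B: [2 vs 2, 5 vs 4] → A does not strictly dominate B (column X: 2 ≤ 2)
  B vs A: [2 vs 2, 4 vs 5] → B does not strictly dominate A (column X: 2 ≤ 2)
No single strategy strictly dominates all others → no strictly dominant strategy.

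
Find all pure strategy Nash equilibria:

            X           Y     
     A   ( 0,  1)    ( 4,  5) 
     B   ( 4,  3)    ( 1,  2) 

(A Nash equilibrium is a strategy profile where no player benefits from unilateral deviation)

Nash equilibrium: (A, Y), (B, X)

Work:
Best responses:
  P1 vs X: payoffs [0, 4] → best response B (payoff 4)
  P1 vs Y: payoffs [4, 1] → best response A (payoff 4)
  P2 vs A: payoffs [1, 5] → best response Y (payoff 5)
  P2 vs B: payoffs [3, 2] → best response X (payoff 3)
Mutual best responses: (A,Y), (B,X) → Nash equilibria.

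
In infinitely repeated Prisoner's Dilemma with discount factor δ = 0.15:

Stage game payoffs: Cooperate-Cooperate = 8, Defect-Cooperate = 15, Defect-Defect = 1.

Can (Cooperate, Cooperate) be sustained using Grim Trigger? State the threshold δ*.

δ* = 0.5; since δ = 0.15 < 0.5, cooperation cannot be sustained

Work:
For Grim Trigger:
Cooperate forever: 8/(1-δ)
Defect then punished: 15 + 1·δ/(1-δ)
Need: 8/(1-δ) ≥ 15 + 1·δ/(1-δ)
Solving: δ ≥ (T-R)/(T-P) = (15-8)/(15-1) = 0.5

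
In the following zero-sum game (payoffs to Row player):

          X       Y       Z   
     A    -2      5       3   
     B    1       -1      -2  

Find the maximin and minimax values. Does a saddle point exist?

Maximin = -2, Minimax = 1, Saddle: False

Work:
Row minimums: [-2, -2] → maximin = -2
Column maximums: [1, 5, 3] → minimax = 1
No saddle point (maximin ≠ minimax). Mixed strategy needed.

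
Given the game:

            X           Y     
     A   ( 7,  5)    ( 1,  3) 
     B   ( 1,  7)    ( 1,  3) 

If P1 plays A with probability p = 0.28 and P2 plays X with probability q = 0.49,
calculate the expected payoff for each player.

E[P1] = 1.8232, E[P2] = 4.6856

Work:
E[P1] = p·q·π₁(A,X) + p·(1-q)·π₁(A,Y) + (1-p)·q·π₁(B,X) + (1-p)·(1-q)·π₁(B,Y)
= 0.28·0.49·7 + 0.28·0.51·1 + 0.72·0.49·1 + 0.72·0.51·1
= 1.8232

E[P2] = 4.6856 (similar calculation)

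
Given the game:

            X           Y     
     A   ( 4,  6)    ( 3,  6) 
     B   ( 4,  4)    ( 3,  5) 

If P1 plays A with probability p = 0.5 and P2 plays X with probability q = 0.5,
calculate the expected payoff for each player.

E[P1] = 3.5, E[P2] = 5.25

Work:
E[P1] = p·q·π₁(A,X) + p·(1-q)·π₁(A,Y) + (1-p)·q·π₁(B,X) + (1-p)·(1-q)·π₁(B,Y)
= 0.5·0.5·4 + 0.5·0.5·3 + 0.5·0.5·4 + 0.5·0.5·3
= 3.5

E[P2] = 5.25 (similar calculation)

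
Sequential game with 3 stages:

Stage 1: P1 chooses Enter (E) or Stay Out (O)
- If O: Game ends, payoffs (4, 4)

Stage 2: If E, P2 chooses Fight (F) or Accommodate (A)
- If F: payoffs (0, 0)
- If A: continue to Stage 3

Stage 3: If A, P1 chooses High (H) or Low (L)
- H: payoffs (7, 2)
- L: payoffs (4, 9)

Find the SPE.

SPE: (E, A, H); Outcome (7, 2)

Work:
Stage 3: P1 chooses H (7 vs 4)
Stage 2: P2: F->0, A->2 (anticipating H). Choose A
Stage 1: P1: O->4, E->7 (anticipating A, H). Choose E
SPE path: E -> A -> H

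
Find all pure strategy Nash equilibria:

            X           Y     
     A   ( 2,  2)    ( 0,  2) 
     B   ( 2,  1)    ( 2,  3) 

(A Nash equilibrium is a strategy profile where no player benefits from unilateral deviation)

Nash equilibrium: (A, X), (B, Y)

Work:
Best responses:
  P1 vs X: payoffs [2, 2] → best response A/B (payoff 2)
  P1 vs Y: payoffs [0, 2] → best response B (payoff 2)
  P2 vs A: payoffs [2, 2] → best response X/Y (payoff 2)
  P2 vs B: payoffs [1, 3] → best response Y (payoff 3)
Mutual best responses: (A,X), (B,Y) → Nash equilibria.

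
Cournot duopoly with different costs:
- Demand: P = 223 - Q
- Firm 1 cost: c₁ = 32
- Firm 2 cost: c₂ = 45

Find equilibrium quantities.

q₁* = 68.0, q₂* = 55.0

Work:
Reaction: q₁ = (223 - 32 - q₂)/2
Reaction: q₂ = (223 - 45 - q₁)/2
Solve simultaneously:
q₁* = (223 - 2×32 + 45)/3 = 68.0
q₂* = (223 - 2×45 + 32)/3 = 55.0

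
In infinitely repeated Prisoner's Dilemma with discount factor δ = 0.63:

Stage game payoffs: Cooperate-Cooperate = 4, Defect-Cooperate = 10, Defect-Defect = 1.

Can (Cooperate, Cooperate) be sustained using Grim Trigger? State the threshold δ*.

δ* = 0.6667; since δ = 0.63 < 0.6667, cooperation cannot be sustained

Work:
For Grim Trigger:
Cooperate forever: 4/(1-δ)
Defect then punished: 10 + 1·δ/(1-δ)
Need: 4/(1-δ) ≥ 10 + 1·δ/(1-δ)
Solving: δ ≥ (T-R)/(T-P) = (10-4)/(10-1) = 0.6667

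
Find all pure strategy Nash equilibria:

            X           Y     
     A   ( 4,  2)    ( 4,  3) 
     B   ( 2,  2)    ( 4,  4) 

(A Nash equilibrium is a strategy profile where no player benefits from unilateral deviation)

Nash equilibrium: (A, Y), (B, Y)

Work:
Best responses:
  P1 vs X: payoffs [4, 2] → best response A (payoff 4)
  P1 vs Y: payoffs [4, 4] → best response A/B (payoff 4)
  P2 vs A: payoffs [2, 3] → best response Y (payoff 3)
  P2 vs B: payoffs [2, 4] → best response Y (payoff 4)
Mutual best responses: (A,Y), (B,Y) → Nash equilibria.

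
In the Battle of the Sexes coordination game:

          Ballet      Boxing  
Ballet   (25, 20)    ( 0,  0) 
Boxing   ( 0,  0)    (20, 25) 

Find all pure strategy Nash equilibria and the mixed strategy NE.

Pure NE: (Ballet, Ballet) and (Boxing, Boxing); Mixed NE: p = 0.5556, q = 0.4444

Work:
Check pure NE:
(Ballet, Ballet): (25, 20) - no unilateral deviation beneficial
(Boxing, Boxing): (20, 25) - no unilateral deviation beneficial
Mixed NE: P1 plays Ballet with p = 0.5556, P2 plays Ballet with q = 0.4444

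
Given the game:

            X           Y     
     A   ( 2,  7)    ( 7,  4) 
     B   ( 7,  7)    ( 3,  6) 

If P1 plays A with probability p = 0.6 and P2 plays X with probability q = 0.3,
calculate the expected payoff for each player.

E[P1] = 4.98, E[P2] = 5.46

Work:
E[P1] = p·q·π₁(A,X) + p·(1-q)·π₁(A,Y) + (1-p)·q·π₁(B,X) + (1-p)·(1-q)·π₁(B,Y)
= 0.6·0.3·2 + 0.6·0.7·7 + 0.4·0.3·7 + 0.4·0.7·3
= 4.98

E[P2] = 5.46 (similar calculation)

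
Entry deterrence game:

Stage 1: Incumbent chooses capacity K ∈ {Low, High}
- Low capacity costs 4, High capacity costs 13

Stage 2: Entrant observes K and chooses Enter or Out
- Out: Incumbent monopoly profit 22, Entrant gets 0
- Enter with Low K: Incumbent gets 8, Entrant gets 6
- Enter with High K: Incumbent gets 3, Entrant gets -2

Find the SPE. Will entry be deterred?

SPE: (High, Enter|Low, Out|High); Entry deterred. Incumbent net profit = 9

Work:
After Low K: Entrant enters (6 > 0)
After High K: Entrant stays out (-2 < 0)
Incumbent: Low → 8−4=4, High → 22−13=9
Incumbent chooses High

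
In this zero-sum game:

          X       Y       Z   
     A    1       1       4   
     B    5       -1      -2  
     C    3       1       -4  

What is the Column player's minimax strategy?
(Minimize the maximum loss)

Column should play Y, value = 1

Work:
Column player minimizes Row's maximum payoff:
Column X: max payoff to Row = 5
Column Y: max payoff to Row = 1
Column Z: max payoff to Row = 4
Minimum is 1, achieved by column Y.
Minimax strategy: Y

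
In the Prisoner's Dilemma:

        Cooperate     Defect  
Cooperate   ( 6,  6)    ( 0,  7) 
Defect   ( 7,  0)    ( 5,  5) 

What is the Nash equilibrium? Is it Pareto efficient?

(Defect, Defect) is NE; not Pareto efficient

Work:
Defect dominates Cooperate for both players:
If P2 cooperates: Defect (7) > Cooperate (6)
If P2 defects: Defect (5) > Cooperate (0)
NE: (Defect, Defect) with payoff (5, 5)
But (Cooperate, Cooperate) = (6, 6) Pareto dominates (5, 5)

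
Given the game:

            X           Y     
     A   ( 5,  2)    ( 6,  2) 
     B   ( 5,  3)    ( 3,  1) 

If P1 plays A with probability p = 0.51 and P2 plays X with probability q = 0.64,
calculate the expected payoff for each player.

E[P1] = 4.8308, E[P2] = 2.1372

Work:
E[P1] = p·q·π₁(A,X) + p·(1-q)·π₁(A,Y) + (1-p)·q·π₁(B,X) + (1-p)·(1-q)·π₁(B,Y)
= 0.51·0.64·5 + 0.51·0.36·6 + 0.49·0.64·5 + 0.49·0.36·3
= 4.8308

E[P2] = 2.1372 (similar calculation)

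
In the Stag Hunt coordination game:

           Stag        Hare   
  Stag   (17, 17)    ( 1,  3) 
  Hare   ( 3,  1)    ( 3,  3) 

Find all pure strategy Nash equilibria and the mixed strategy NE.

Pure NE: (Stag, Stag) and (Hare, Hare); Mixed NE: p = 0.125, q = 0.125

Work:
Check pure NE:
(Stag, Stag): (17, 17) - no unilateral deviation beneficial
(Hare, Hare): (3, 3) - no unilateral deviation beneficial
Mixed NE: P1 plays Stag with p = 0.125, P2 plays Stag with q = 0.125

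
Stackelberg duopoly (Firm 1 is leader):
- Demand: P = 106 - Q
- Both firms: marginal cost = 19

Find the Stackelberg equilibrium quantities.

q₁* (leader) = 43.5, q₂* (follower) = 21.75

Work:
Follower's reaction: q₂ = (a - c - q₁)/2
Leader substitutes: π₁ = q₁·(a - q₁ - (a-c-q₁)/2 - c)
FOC: q₁* = (106 - 19)/2 = 43.50
Then: q₂* = (106 - 19 - 43.5)/2 = 21.75
Leader has first-mover advantage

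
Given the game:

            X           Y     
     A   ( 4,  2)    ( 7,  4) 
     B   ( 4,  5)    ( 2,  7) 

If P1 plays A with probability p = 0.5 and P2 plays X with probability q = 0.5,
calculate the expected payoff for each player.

E[P1] = 4.25, E[P2] = 4.5

Work:
E[P1] = p·q·π₁(A,X) + p·(1-q)·π₁(A,Y) + (1-p)·q·π₁(B,X) + (1-p)·(1-q)·π₁(B,Y)
= 0.5·0.5·4 + 0.5·0.5·7 + 0.5·0.5·4 + 0.5·0.5·2
= 4.25

E[P2] = 4.5 (similar calculation)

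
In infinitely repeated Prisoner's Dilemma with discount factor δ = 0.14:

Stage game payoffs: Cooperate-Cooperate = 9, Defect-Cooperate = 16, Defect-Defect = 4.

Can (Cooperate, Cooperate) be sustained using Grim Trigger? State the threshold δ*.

δ* = 0.5833; since δ = 0.14 < 0.5833, cooperation cannot be sustained

Work:
For Grim Trigger:
Cooperate forever: 9/(1-δ)
Defect then punished: 16 + 4·δ/(1-δ)
Need: 9/(1-δ) ≥ 16 + 4·δ/(1-δ)
Solving: δ ≥ (T-R)/(T-P) = (16-9)/(16-4) = 0.5833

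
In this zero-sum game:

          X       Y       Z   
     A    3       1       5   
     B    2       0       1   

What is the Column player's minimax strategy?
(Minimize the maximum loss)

Column should play Y, value = 1

Work:
Column player minimizes Row's maximum payoff:
Column X: max payoff to Row = 3
Column Y: max payoff to Row = 1
Column Z: max payoff to Row = 5
Minimum is 1, achieved by column Y.
Minimax strategy: Y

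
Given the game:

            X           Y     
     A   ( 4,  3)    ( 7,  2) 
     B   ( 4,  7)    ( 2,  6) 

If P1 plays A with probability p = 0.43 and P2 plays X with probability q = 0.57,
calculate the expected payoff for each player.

E[P1] = 4.0645, E[P2] = 4.85

Work:
E[P1] = p·q·π₁(A,X) + p·(1-q)·π₁(A,Y) + (1-p)·q·π₁(B,X) + (1-p)·(1-q)·π₁(B,Y)
= 0.43·0.57·4 + 0.43·0.43·7 + 0.57·0.57·4 + 0.57·0.43·2
= 4.0645

E[P2] = 4.85 (similar calculation)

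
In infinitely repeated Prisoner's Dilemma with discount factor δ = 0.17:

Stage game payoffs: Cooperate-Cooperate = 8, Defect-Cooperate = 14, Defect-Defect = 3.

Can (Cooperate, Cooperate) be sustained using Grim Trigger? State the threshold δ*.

δ* = 0.5455; since δ = 0.17 < 0.5455, cooperation cannot be sustained

Work:
For Grim Trigger:
Cooperate forever: 8/(1-δ)
Defect then punished: 14 + 3·δ/(1-δ)
Need: 8/(1-δ) ≥ 14 + 3·δ/(1-δ)
Solving: δ ≥ (T-R)/(T-P) = (14-8)/(14-3) = 0.5455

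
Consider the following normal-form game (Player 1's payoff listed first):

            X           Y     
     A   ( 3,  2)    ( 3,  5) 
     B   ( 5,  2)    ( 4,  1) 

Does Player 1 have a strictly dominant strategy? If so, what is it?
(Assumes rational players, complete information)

Yes, Player 1's strictly dominant strategy is B

Work:
A strategy strictly dominates another if it gives a strictly higher payoff against every opponent action. Compare each pair of P1's strategies column-by-column:
  A vs B: [3 vs 5, 3 vs 4] → A does not strictly dominate B (column X: 3 ≤ 5)
  B vs A: [5 vs 3, 4 vs 3] → B strictly dominates A
B strictly dominates every other strategy → strictly dominant.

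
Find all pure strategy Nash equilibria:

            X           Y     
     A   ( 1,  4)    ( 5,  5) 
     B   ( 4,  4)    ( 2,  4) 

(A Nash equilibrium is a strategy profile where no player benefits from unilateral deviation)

Nash equilibrium: (A, Y), (B, X)

Work:
Best responses:
  P1 vs X: payoffs [1, 4] → best response B (payoff 4)
  P1 vs Y: payoffs [5, 2] → best response A (payoff 5)
  P2 vs A: payoffs [4, 5] → best response Y (payoff 5)
  P2 vs B: payoffs [4, 4] → best response X/Y (payoff 4)
Mutual best responses: (A,Y), (B,X) → Nash equilibria.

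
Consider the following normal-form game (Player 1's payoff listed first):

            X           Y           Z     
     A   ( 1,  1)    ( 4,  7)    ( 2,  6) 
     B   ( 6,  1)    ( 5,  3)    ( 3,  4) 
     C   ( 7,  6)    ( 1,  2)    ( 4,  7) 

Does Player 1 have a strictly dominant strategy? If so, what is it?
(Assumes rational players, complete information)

No strictly dominant strategy exists for Player 1

Work:
A strategy strictly dominates another if it gives a strictly higher payoff against every opponent action. Compare each pair of P1's strategies column-by-column:
  A vs B: [1 vs 6, 4 vs 5, 2 vs 3] → A does not strictly dominate B (column X: 1 ≤ 6)
  A vs C: [1 vs 7, 4 vs 1, 2 vs 4] → A does not strictly dominate C (column X: 1 ≤ 7)
  B vs A: [6 vs 1, 5 vs 4, 3 vs 2] → B strictly dominates A
  B vs C: [6 vs 7, 5 vs 1, 3 vs 4] → B does not strictly dominate C (column X: 6 ≤ 7)
  C vs A: [7 vs 1, 1 vs 4, 4 vs 2] → C does not strictly dominate A (column Y: 1 ≤ 4)
  C vs B: [7 vs 6, 1 vs 5, 4 vs 3] → C does not strictly dominate B (column Y: 1 ≤ 5)
No single strategy strictly dominates all others → no strictly dominant strategy.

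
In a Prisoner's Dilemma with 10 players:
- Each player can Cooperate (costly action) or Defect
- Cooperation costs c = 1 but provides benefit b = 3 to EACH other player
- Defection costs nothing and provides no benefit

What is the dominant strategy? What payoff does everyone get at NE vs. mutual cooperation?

Dominant: Defect; NE payoff = 0; Coop payoff = 26

Work:
Defect dominates (saves cost c = 1, benefit to others is external)
NE: All defect → everyone gets 0
If all cooperate: each receives (9)×3 - 1 = 26
Social dilemma: 26 > 0 but NE gives 0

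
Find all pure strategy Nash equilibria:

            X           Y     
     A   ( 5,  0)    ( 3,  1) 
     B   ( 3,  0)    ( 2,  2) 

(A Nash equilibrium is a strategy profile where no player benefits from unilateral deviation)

Nash equilibrium: (A, Y)

Work:
Best responses:
  P1 vs X: payoffs [5, 3] → best response A (payoff 5)
  P1 vs Y: payoffs [3, 2] → best response A (payoff 3)
  P2 vs A: payoffs [0, 1] → best response Y (payoff 1)
  P2 vs B: payoffs [0, 2] → best response Y (payoff 2)
Mutual best responses: (A,Y) → Nash equilibria.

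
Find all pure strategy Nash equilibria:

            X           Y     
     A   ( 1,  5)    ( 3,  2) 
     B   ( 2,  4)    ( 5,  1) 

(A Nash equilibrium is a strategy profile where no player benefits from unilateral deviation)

Nash equilibrium: (B, X)

Work:
Best responses:
  P1 vs X: payoffs [1, 2] → best response B (payoff 2)
  P1 vs Y: payoffs [3, 5] → best response B (payoff 5)
  P2 vs A: payoffs [5, 2] → best response X (payoff 5)
  P2 vs B: payoffs [4, 1] → best response X (payoff 4)
Mutual best responses: (B,X) → Nash equilibria.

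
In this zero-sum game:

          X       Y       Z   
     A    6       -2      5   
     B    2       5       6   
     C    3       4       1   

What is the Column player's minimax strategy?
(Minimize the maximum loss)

Column should play Y, value = 5

Work:
Column player minimizes Row's maximum payoff:
Column X: max payoff to Row = 6
Column Y: max payoff to Row = 5
Column Z: max payoff to Row = 6
Minimum is 5, achieved by column Y.
Minimax strategy: Y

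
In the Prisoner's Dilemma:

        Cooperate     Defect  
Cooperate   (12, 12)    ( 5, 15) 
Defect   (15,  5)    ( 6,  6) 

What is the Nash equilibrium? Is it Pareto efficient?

(Defect, Defect) is NE; not Pareto efficient

Work:
Defect dominates Cooperate for both players:
If P2 cooperates: Defect (15) > Cooperate (12)
If P2 defects: Defect (6) > Cooperate (5)
NE: (Defect, Defect) with payoff (6, 6)
But (Cooperate, Cooperate) = (12, 12) Pareto dominates (6, 6)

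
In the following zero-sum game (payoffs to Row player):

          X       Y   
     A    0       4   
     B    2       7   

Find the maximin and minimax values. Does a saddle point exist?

Maximin = 2, Minimax = 2, Saddle: True

Work:
Row minimums: [0, 2] → maximin = 2
Column maximums: [2, 7] → minimax = 2
Saddle point exists! Game value = 2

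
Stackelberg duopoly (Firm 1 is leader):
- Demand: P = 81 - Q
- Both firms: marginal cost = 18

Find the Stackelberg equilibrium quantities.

q₁* (leader) = 31.5, q₂* (follower) = 15.75

Work:
Follower's reaction: q₂ = (a - c - q₁)/2
Leader substitutes: π₁ = q₁·(a - q₁ - (a-c-q₁)/2 - c)
FOC: q₁* = (81 - 18)/2 = 31.50
Then: q₂* = (81 - 18 - 31.5)/2 = 15.75
Leader has first-mover advantage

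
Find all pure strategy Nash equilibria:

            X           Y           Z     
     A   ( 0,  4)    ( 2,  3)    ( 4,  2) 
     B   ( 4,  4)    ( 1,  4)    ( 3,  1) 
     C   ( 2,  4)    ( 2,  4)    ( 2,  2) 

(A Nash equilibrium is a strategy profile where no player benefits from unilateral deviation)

Nash equilibrium: (B, X), (C, Y)

Work:
Best responses:
  P1 vs X: payoffs [0, 4, 2] → best response B (payoff 4)
  P1 vs Y: payoffs [2, 1, 2] → best response A/C (payoff 2)
  P1 vs Z: payoffs [4, 3, 2] → best response A (payoff 4)
  P2 vs A: payoffs [4, 3, 2] → best response X (payoff 4)
  P2 vs B: payoffs [4, 4, 1] → best response X/Y (payoff 4)
  P2 vs C: payoffs [4, 4, 2] → best response X/Y (payoff 4)
Mutual best responses: (B,X), (C,Y) → Nash equilibria.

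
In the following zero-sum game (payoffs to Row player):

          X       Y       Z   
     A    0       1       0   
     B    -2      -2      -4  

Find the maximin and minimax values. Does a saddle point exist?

Maximin = 0, Minimax = 0, Saddle: True

Work:
Row minimums: [0, -4] → maximin = 0
Column maximums: [0, 1, 0] → minimax = 0
Saddle point exists! Game value = 0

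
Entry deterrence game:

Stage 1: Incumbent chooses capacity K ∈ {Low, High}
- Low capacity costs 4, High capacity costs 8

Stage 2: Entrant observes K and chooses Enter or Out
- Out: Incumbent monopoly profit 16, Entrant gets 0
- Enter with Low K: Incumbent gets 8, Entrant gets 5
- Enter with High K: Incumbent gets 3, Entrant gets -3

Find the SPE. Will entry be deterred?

SPE: (High, Enter|Low, Out|High); Entry deterred. Incumbent net profit = 8

Work:
After Low K: Entrant enters (5 > 0)
After High K: Entrant stays out (-3 < 0)
Incumbent: Low → 8−4=4, High → 16−8=8
Incumbent chooses High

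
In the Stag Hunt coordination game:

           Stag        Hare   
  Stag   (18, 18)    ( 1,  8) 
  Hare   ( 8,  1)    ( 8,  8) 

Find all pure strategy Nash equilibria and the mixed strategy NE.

Pure NE: (Stag, Stag) and (Hare, Hare); Mixed NE: p = 0.4118, q = 0.4118

Work:
Check pure NE:
(Stag, Stag): (18, 18) - no unilateral deviation beneficial
(Hare, Hare): (8, 8) - no unilateral deviation beneficial
Mixed NE: P1 plays Stag with p = 0.4118, P2 plays Stag with q = 0.4118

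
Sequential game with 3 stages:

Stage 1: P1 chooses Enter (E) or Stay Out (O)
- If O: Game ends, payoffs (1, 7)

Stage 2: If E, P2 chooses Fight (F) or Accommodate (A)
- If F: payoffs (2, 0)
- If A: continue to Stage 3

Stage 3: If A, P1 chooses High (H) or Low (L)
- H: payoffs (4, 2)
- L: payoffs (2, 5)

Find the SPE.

SPE: (E, A, H); Outcome (4, 2)

Work:
Stage 3: P1 chooses H (4 vs 2)
Stage 2: P2: F->0, A->2 (anticipating H). Choose A
Stage 1: P1: O->1, E->4 (anticipating A, H). Choose E
SPE path: E -> A -> H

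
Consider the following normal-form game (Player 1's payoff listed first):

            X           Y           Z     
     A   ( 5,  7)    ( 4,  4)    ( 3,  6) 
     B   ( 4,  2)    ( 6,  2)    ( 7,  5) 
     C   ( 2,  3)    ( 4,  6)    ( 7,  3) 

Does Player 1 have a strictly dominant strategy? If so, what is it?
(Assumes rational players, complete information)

No strictly dominant strategy exists for Player 1

Work:
A strategy strictly dominates another if it gives a strictly higher payoff against every opponent action. Compare each pair of P1's strategies column-by-column:
  A vs B: [5 vs 4, 4 vs 6, 3 vs 7] → A does not strictly dominate B (column Y: 4 ≤ 6)
  A vs C: [5 vs 2, 4 vs 4, 3 vs 7] → A does not strictly dominate C (column Y: 4 ≤ 4)
  B vs A: [4 vs 5, 6 vs 4, 7 vs 3] → B does not strictly dominate A (column X: 4 ≤ 5)
  B vs C: [4 vs 2, 6 vs 4, 7 vs 7] → B does not strictly dominate C (column Z: 7 ≤ 7)
  C vs A: [2 vs 5, 4 vs 4, 7 vs 3] → C does not strictly dominate A (column X: 2 ≤ 5)
  C vs B: [2 vs 4, 4 vs 6, 7 vs 7] → C does not strictly dominate B (column X: 2 ≤ 4)
No single strategy strictly dominates all others → no strictly dominant strategy.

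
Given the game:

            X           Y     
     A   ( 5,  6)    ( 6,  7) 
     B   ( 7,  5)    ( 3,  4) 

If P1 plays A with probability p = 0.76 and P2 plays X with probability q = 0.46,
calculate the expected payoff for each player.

E[P1] = 5.372, E[P2] = 6.0408

Work:
E[P1] = p·q·π₁(A,X) + p·(1-q)·π₁(A,Y) + (1-p)·q·π₁(B,X) + (1-p)·(1-q)·π₁(B,Y)
= 0.76·0.46·5 + 0.76·0.54·6 + 0.24·0.46·7 + 0.24·0.54·3
= 5.372

E[P2] = 6.0408 (similar calculation)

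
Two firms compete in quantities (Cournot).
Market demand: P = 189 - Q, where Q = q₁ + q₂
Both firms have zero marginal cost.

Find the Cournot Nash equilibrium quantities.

q₁* = q₂* = 63.0; P* = 63.0

Work:
Profit: π_i = P·q_i = (a - q_i - q_j)·q_i
FOC: ∂π_i/∂q_i = a - 2q_i - q_j = 0
Reaction function: q_i = (189 - q_j)/2
Symmetry: q* = 189/3 = 63.0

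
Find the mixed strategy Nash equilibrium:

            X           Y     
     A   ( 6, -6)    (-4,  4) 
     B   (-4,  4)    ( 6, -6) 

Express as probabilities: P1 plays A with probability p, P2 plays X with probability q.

p = 0.5, q = 0.5

Work:
Find probabilities that make opponent indifferent:
P2 chooses q to make P1 indifferent between A and B
P1 chooses p to make P2 indifferent between X and Y
Mixed NE: P1 plays (A: 0.5, B: 0.5), P2 plays (X: 0.5, Y: 0.5)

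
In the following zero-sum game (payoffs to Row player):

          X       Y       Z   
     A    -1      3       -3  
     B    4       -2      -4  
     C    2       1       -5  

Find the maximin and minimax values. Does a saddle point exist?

Maximin = -3, Minimax = -3, Saddle: True

Work:
Row minimums: [-3, -4, -5] → maximin = -3
Column maximums: [4, 3, -3] → minimax = -3
Saddle point exists! Game value = -3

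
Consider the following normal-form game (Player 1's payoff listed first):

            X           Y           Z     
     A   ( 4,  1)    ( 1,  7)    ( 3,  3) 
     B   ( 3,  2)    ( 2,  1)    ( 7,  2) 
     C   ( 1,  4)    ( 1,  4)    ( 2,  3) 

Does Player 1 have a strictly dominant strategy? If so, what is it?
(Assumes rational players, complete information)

No strictly dominant strategy exists for Player 1

Work:
A strategy strictly dominates another if it gives a strictly higher payoff against every opponent action. Compare each pair of P1's strategies column-by-column:
  A vs B: [4 vs 3, 1 vs 2, 3 vs 7] → A does not strictly dominate B (column Y: 1 ≤ 2)
  A vs C: [4 vs 1, 1 vs 1, 3 vs 2] → A does not strictly dominate C (column Y: 1 ≤ 1)
  B vs A: [3 vs 4, 2 vs 1, 7 vs 3] → B does not strictly dominate A (column X: 3 ≤ 4)
  B vs C: [3 vs 1, 2 vs 1, 7 vs 2] → B strictly dominates C
  C vs A: [1 vs 4, 1 vs 1, 2 vs 3] → C does not strictly dominate A (column X: 1 ≤ 4)
  C vs B: [1 vs 3, 1 vs 2, 2 vs 7] → C does not strictly dominate B (column X: 1 ≤ 3)
No single strategy strictly dominates all others → no strictly dominant strategy.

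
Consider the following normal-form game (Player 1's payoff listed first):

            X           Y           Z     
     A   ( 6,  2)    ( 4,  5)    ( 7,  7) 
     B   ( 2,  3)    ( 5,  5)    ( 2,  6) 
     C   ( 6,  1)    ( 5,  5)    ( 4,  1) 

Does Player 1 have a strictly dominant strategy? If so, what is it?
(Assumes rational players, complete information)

No strictly dominant strategy exists for Player 1

Work:
A strategy strictly dominates another if it gives a strictly higher payoff against every opponent action. Compare each pair of P1's strategies column-by-column:
  A vs B: [6 vs 2, 4 vs 5, 7 vs 2] → A does not strictly dominate B (column Y: 4 ≤ 5)
  A vs C: [6 vs 6, 4 vs 5, 7 vs 4] → A does not strictly dominate C (column X: 6 ≤ 6)
  B vs A: [2 vs 6, 5 vs 4, 2 vs 7] → B does not strictly dominate A (column X: 2 ≤ 6)
  B vs C: [2 vs 6, 5 vs 5, 2 vs 4] → B does not strictly dominate C (column X: 2 ≤ 6)
  C vs A: [6 vs 6, 5 vs 4, 4 vs 7] → C does not strictly dominate A (column X: 6 ≤ 6)
  C vs B: [6 vs 2, 5 vs 5, 4 vs 2] → C does not strictly dominate B (column Y: 5 ≤ 5)
No single strategy strictly dominates all others → no strictly dominant strategy.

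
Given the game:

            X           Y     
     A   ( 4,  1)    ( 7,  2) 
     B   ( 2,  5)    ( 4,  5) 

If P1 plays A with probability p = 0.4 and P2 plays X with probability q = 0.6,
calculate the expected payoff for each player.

E[P1] = 3.76, E[P2] = 3.56

Work:
E[P1] = p·q·π₁(A,X) + p·(1-q)·π₁(A,Y) + (1-p)·q·π₁(B,X) + (1-p)·(1-q)·π₁(B,Y)
= 0.4·0.6·4 + 0.4·0.4·7 + 0.6·0.6·2 + 0.6·0.4·4
= 3.76

E[P2] = 3.56 (similar calculation)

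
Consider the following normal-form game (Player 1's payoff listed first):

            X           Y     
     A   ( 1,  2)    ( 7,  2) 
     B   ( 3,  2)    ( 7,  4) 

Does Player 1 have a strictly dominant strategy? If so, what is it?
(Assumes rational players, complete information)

No strictly dominant strategy exists for Player 1

Work:
A strategy strictly dominates another if it gives a strictly higher payoff against every opponent action. Compare each pair of P1's strategies column-by-column:
  A vs B: [1 vs 3, 7 vs 7] → A does not strictly dominate B (column X: 1 ≤ 3)
  B vs A: [3 vs 1, 7 vs 7] → B does not strictly dominate A (column Y: 7 ≤ 7)
No single strategy strictly dominates all others → no strictly dominant strategy.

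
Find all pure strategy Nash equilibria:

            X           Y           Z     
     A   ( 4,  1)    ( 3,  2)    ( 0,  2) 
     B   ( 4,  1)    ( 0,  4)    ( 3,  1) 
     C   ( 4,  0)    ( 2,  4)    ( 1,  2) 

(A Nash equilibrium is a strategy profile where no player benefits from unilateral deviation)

Nash equilibrium: (A, Y)

Work:
Best responses:
  P1 vs X: payoffs [4, 4, 4] → best response A/B/C (payoff 4)
  P1 vs Y: payoffs [3, 0, 2] → best response A (payoff 3)
  P1 vs Z: payoffs [0, 3, 1] → best response B (payoff 3)
  P2 vs A: payoffs [1, 2, 2] → best response Y/Z (payoff 2)
  P2 vs B: payoffs [1, 4, 1] → best response Y (payoff 4)
  P2 vs C: payoffs [0, 4, 2] → best response Y (payoff 4)
Mutual best responses: (A,Y) → Nash equilibria.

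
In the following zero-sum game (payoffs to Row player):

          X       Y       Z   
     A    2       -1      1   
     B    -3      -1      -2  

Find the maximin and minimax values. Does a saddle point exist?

Maximin = -1, Minimax = -1, Saddle: True

Work:
Row minimums: [-1, -3] → maximin = -1
Column maximums: [2, -1, 1] → minimax = -1
Saddle point exists! Game value = -1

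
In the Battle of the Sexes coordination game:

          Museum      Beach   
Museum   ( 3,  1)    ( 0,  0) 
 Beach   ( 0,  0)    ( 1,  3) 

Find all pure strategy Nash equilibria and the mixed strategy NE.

Pure NE: (Museum, Museum) and (Beach, Beach); Mixed NE: p = 0.75, q = 0.25

Work:
Check pure NE:
(Museum, Museum): (3, 1) - no unilateral deviation beneficial
(Beach, Beach): (1, 3) - no unilateral deviation beneficial
Mixed NE: P1 plays Museum with p = 0.75, P2 plays Museum with q = 0.25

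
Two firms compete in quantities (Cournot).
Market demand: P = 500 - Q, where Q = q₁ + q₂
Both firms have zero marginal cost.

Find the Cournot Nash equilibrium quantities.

q₁* = q₂* = 166.67; P* = 166.67

Work:
Profit: π_i = P·q_i = (a - q_i - q_j)·q_i
FOC: ∂π_i/∂q_i = a - 2q_i - q_j = 0
Reaction function: q_i = (500 - q_j)/2
Symmetry: q* = 500/3 = 166.67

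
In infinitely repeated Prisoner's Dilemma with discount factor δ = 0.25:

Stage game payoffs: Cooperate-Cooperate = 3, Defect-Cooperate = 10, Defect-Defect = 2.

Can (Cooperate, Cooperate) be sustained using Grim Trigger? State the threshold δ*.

δ* = 0.875; since δ = 0.25 < 0.875, cooperation cannot be sustained

Work:
For Grim Trigger:
Cooperate forever: 3/(1-δ)
Defect then punished: 10 + 2·δ/(1-δ)
Need: 3/(1-δ) ≥ 10 + 2·δ/(1-δ)
Solving: δ ≥ (T-R)/(T-P) = (10-3)/(10-2) = 0.875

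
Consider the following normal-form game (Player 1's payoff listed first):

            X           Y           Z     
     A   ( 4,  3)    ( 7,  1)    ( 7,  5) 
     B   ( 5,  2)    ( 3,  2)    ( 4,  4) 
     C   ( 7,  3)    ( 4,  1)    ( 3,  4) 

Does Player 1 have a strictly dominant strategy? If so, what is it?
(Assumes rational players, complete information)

No strictly dominant strategy exists for Player 1

Work:
A strategy strictly dominates another if it gives a strictly higher payoff against every opponent action. Compare each pair of P1's strategies column-by-column:
  A vs B: [4 vs 5, 7 vs 3, 7 vs 4] → A does not strictly dominate B (column X: 4 ≤ 5)
  A vs C: [4 vs 7, 7 vs 4, 7 vs 3] → A does not strictly dominate C (column X: 4 ≤ 7)
  B vs A: [5 vs 4, 3 vs 7, 4 vs 7] → B does not strictly dominate A (column Y: 3 ≤ 7)
  B vs C: [5 vs 7, 3 vs 4, 4 vs 3] → B does not strictly dominate C (column X: 5 ≤ 7)
  C vs A: [7 vs 4, 4 vs 7, 3 vs 7] → C does not strictly dominate A (column Y: 4 ≤ 7)
  C vs B: [7 vs 5, 4 vs 3, 3 vs 4] → C does not strictly dominate B (column Z: 3 ≤ 4)
No single strategy strictly dominates all others → no strictly dominant strategy.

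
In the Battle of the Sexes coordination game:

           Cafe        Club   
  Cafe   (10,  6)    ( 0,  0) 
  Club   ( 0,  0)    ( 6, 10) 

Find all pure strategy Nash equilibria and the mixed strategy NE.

Pure NE: (Cafe, Cafe) and (Club, Club); Mixed NE: p = 0.625, q = 0.375

Work:
Check pure NE:
(Cafe, Cafe): (10, 6) - no unilateral deviation beneficial
(Club, Club): (6, 10) - no unilateral deviation beneficial
Mixed NE: P1 plays Cafe with p = 0.625, P2 plays Cafe with q = 0.375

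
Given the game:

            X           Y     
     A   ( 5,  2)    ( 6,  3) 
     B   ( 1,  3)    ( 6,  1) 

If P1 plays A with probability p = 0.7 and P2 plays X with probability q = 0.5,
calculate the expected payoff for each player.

E[P1] = 4.9, E[P2] = 2.35

Work:
E[P1] = p·q·π₁(A,X) + p·(1-q)·π₁(A,Y) + (1-p)·q·π₁(B,X) + (1-p)·(1-q)·π₁(B,Y)
= 0.7·0.5·5 + 0.7·0.5·6 + 0.3·0.5·1 + 0.3·0.5·6
= 4.9

E[P2] = 2.35 (similar calculation)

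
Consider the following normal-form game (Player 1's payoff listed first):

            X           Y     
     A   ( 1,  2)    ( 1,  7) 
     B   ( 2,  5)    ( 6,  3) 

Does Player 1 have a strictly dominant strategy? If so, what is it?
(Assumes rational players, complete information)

Yes, Player 1's strictly dominant strategy is B

Work:
A strategy strictly dominates another if it gives a strictly higher payoff against every opponent action. Compare each pair of P1's strategies column-by-column:
  A vs B: [1 vs 2, 1 vs 6] → A does not strictly dominate B (column X: 1 ≤ 2)
  B vs A: [2 vs 1, 6 vs 1] → B strictly dominates A
B strictly dominates every other strategy → strictly dominant.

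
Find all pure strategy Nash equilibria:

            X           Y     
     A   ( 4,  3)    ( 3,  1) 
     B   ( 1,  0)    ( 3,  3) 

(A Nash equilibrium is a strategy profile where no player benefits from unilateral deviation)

Nash equilibrium: (A, X), (B, Y)

Work:
Best responses:
  P1 vs X: payoffs [4, 1] → best response A (payoff 4)
  P1 vs Y: payoffs [3, 3] → best response A/B (payoff 3)
  P2 vs A: payoffs [3, 1] → best response X (payoff 3)
  P2 vs B: payoffs [0, 3] → best response Y (payoff 3)
Mutual best responses: (A,X), (B,Y) → Nash equilibria.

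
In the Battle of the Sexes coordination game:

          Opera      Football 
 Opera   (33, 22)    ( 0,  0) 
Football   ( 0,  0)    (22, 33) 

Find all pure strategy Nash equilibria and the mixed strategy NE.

Pure NE: (Opera, Opera) and (Football, Football); Mixed NE: p = 0.6, q = 0.4

Work:
Check pure NE:
(Opera, Opera): (33, 22) - no unilateral deviation beneficial
(Football, Football): (22, 33) - no unilateral deviation beneficial
Mixed NE: P1 plays Opera with p = 0.6, P2 plays Opera with q = 0.4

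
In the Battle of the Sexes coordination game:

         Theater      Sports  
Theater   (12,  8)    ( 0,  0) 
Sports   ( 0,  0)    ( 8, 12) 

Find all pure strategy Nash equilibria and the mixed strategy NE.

Pure NE: (Theater, Theater) and (Sports, Sports); Mixed NE: p = 0.6, q = 0.4

Work:
Check pure NE:
(Theater, Theater): (12, 8) - no unilateral deviation beneficial
(Sports, Sports): (8, 12) - no unilateral deviation beneficial
Mixed NE: P1 plays Theater with p = 0.6, P2 plays Theater with q = 0.4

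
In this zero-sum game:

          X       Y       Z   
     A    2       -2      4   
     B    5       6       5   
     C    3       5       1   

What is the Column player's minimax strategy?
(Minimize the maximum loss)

Column should play X or Z (all achieve the minimum), value = 5

Work:
Column player minimizes Row's maximum payoff:
Column X: max payoff to Row = 5
Column Y: max payoff to Row = 6
Column Z: max payoff to Row = 5
Minimum is 5, achieved by columns X, Z (tied).
Each of X or Z is a minimax strategy.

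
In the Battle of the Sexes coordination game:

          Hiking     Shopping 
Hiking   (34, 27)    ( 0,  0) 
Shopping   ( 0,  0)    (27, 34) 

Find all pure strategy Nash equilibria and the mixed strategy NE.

Pure NE: (Hiking, Hiking) and (Shopping, Shopping); Mixed NE: p = 0.5574, q = 0.4426

Work:
Check pure NE:
(Hiking, Hiking): (34, 27) - no unilateral deviation beneficial
(Shopping, Shopping): (27, 34) - no unilateral deviation beneficial
Mixed NE: P1 plays Hiking with p = 0.5574, P2 plays Hiking with q = 0.4426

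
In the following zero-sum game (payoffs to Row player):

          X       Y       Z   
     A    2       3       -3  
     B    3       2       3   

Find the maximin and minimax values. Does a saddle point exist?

Maximin = 2, Minimax = 3, Saddle: False

Work:
Row minimums: [-3, 2] → maximin = 2
Column maximums: [3, 3, 3] → minimax = 3
No saddle point (maximin ≠ minimax). Mixed strategy needed.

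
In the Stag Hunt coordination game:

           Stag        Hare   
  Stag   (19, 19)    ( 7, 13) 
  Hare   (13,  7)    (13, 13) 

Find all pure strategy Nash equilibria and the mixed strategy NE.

Pure NE: (Stag, Stag) and (Hare, Hare); Mixed NE: p = 0.5, q = 0.5

Work:
Check pure NE:
(Stag, Stag): (19, 19) - no unilateral deviation beneficial
(Hare, Hare): (13, 13) - no unilateral deviation beneficial
Mixed NE: P1 plays Stag with p = 0.5, P2 plays Stag with q = 0.5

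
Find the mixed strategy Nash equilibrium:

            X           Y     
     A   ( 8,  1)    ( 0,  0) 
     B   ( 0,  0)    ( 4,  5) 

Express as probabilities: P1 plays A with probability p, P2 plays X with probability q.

p = 0.8333, q = 0.3333

Work:
Find probabilities that make opponent indifferent:
P2 chooses q to make P1 indifferent between A and B
P1 chooses p to make P2 indifferent between X and Y
Mixed NE: P1 plays (A: 0.8333, B: 0.1667), P2 plays (X: 0.3333, Y: 0.6667)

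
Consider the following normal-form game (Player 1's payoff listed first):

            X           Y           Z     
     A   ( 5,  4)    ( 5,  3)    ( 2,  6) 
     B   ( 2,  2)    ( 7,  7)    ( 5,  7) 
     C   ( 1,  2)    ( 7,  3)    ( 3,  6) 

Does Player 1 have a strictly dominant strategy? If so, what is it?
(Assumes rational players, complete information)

No strictly dominant strategy exists for Player 1

Work:
A strategy strictly dominates another if it gives a strictly higher payoff against every opponent action. Compare each pair of P1's strategies column-by-column:
  A vs B: [5 vs 2, 5 vs 7, 2 vs 5] → A does not strictly dominate B (column Y: 5 ≤ 7)
  A vs C: [5 vs 1, 5 vs 7, 2 vs 3] → A does not strictly dominate C (column Y: 5 ≤ 7)
  B vs A: [2 vs 5, 7 vs 5, 5 vs 2] → B does not strictly dominate A (column X: 2 ≤ 5)
  B vs C: [2 vs 1, 7 vs 7, 5 vs 3] → B does not strictly dominate C (column Y: 7 ≤ 7)
  C vs A: [1 vs 5, 7 vs 5, 3 vs 2] → C does not strictly dominate A (column X: 1 ≤ 5)
  C vs B: [1 vs 2, 7 vs 7, 3 vs 5] → C does not strictly dominate B (column X: 1 ≤ 2)
No single strategy strictly dominates all others → no strictly dominant strategy.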